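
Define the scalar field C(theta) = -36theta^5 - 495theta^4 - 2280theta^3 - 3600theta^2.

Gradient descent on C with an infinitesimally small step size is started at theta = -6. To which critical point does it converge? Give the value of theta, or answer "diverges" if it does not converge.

-5

C'(theta) = -180theta(theta + 2)(theta + 4)(theta + 5), so C'(-6) = -8640.
Gradient descent moves in the -C' direction, i.e. theta is increasing.
The nearest critical point in that direction is theta = -5, where C'' = 2700 > 0 (a local minimum). The iterate converges there.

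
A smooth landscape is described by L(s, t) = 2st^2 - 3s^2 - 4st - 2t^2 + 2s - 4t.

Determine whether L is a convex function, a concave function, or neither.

The term 2st^2 is cubic, so the Hessian is not constant.
∂²L/∂t² = 4s - 4, which takes both signs as s varies (negative for sufficiently negative s). A diagonal entry of the Hessian changing sign means the Hessian is neither positive- nor negative-semidefinite on all of R^2.

neither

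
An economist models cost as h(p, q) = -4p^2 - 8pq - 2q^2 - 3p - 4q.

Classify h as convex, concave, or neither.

neither

h is quadratic, so its Hessian is the constant matrix H = [[-8, -8], [-8, -4]].
det(H) = -32, tr(H) = -12.
det(H) < 0, so H is indefinite: neither convex nor concave.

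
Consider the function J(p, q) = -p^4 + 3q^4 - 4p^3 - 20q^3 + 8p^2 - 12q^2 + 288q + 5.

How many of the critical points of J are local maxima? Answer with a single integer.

2

J separates as a function of p plus a function of q, so ∇J=0 decouples.
∂J/∂p = -4p(p - 1)(p + 4) = 0 at p ∈ {-4, 0, 1}; ∂J/∂q = 12(q - 4)(q - 3)(q + 2) = 0 at q ∈ {-2, 3, 4}.
The Hessian is diagonal: diag(J_pp, J_qq). Second derivatives: J_pp(-4)=-80, J_pp(0)=16, J_pp(1)=-20; J_qq(-2)=360, J_qq(3)=-60, J_qq(4)=72.
Local maxima occur where both diagonal entries negative: (-4, 3), (1, 3). Count: 2.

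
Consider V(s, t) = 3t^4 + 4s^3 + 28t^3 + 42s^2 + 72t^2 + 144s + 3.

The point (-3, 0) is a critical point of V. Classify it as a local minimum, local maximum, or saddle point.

local minimum

The mixed partial ∂²V/∂s∂t is 0, so the Hessian at any point is diag(V_ss, V_tt) = diag(12(2s + 7), 12(3t^2 + 14t + 12)).
At (-3, 0): H = diag(12, 144).
Both eigenvalues are positive, so H is positive definite: a local minimum.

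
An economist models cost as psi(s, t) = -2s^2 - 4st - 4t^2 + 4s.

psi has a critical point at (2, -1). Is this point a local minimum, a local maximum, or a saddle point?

local maximum

The Hessian of psi is constant: H = [[-4, -4], [-4, -8]].
det(H) = (-4)·(-8) − (-4)² = 16.
det(H) > 0 and tr(H) = -12 < 0, so H is negative definite and the point is a local maximum.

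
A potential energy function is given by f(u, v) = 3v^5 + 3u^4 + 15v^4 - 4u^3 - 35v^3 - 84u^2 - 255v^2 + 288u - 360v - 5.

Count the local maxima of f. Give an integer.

2

f separates as a function of u plus a function of v, so ∇f=0 decouples.
∂f/∂u = 12(u - 3)(u - 2)(u + 4) = 0 at u ∈ {-4, 2, 3}; ∂f/∂v = 15(v - 3)(v + 1)(v + 2)(v + 4) = 0 at v ∈ {-4, -2, -1, 3}.
The Hessian is diagonal: diag(f_uu, f_vv). Second derivatives: f_uu(-4)=504, f_uu(2)=-72, f_uu(3)=84; f_vv(-4)=-630, f_vv(-2)=150, f_vv(-1)=-180, f_vv(3)=2100.
Local maxima occur where both diagonal entries negative: (2, -4), (2, -1). Count: 2.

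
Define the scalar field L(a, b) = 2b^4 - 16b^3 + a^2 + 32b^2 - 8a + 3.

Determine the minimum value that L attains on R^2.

L(a,b) separates as P(a) + Q(b) + 3, so its minimum is min P + min Q + 3.
P'(a) = 2a - 8 vanishes at a ∈ {4}; Q'(b) = 8b(b - 4)(b - 2) vanishes at b ∈ {0, 2, 4}.
Local minima of P (where P''>0): P(4)=-16. Local minima of Q: Q(0)=0, Q(4)=0.
So the global minimum of L is P(4) + Q(0) + 3 = -16 + 0 + 3 = -13, attained at (4, 0).

-13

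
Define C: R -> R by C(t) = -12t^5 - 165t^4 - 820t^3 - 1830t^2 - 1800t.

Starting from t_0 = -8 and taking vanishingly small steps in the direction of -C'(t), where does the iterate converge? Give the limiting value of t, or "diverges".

-5

C'(t) = -60(t + 1)(t + 2)(t + 3)(t + 5), so C'(-8) = -37800.
Gradient descent moves in the -C' direction, i.e. t is increasing.
The nearest critical point in that direction is t = -5, where C'' = 1440 > 0 (a local minimum). The iterate converges there.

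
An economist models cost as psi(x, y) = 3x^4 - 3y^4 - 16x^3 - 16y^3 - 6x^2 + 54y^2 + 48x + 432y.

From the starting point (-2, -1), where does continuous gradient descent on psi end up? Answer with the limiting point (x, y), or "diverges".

(-1, -3)

psi is separable, so gradient descent decouples: x follows -∂psi/∂x, y follows -∂psi/∂y.
∂psi/∂x = 12(x - 4)(x - 1)(x + 1); at x=-2 this is -216, so x increases.
∂psi/∂y = -12(y - 3)(y + 3)(y + 4); at y=-1 this is 288, so y decreases.
x converges to its nearest critical value -1 (a local min of the x-part); y converges to -3. The iterate converges to (-1, -3).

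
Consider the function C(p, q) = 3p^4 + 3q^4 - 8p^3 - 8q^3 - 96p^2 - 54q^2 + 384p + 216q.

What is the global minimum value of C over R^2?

-2467

C(p,q) separates as A(p) + B(q), so its minimum is min A + min B.
A'(p) = 12(p - 4)(p - 2)(p + 4) vanishes at p ∈ {-4, 2, 4}; B'(q) = 12(q - 3)(q - 2)(q + 3) vanishes at q ∈ {-3, 2, 3}.
Local minima of A (where A''>0): A(-4)=-1792, A(4)=256. Local minima of B: B(-3)=-675, B(3)=189.
So the global minimum of C is A(-4) + B(-3) = -1792 − 675 = -2467, attained at (-4, -3).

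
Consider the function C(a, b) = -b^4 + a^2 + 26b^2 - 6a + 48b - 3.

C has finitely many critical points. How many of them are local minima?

1

C separates as a function of a plus a function of b, so ∇C=0 decouples.
∂C/∂a = 2(a - 3) = 0 at a ∈ {3}; ∂C/∂b = -4(b - 4)(b + 1)(b + 3) = 0 at b ∈ {-3, -1, 4}.
The Hessian is diagonal: diag(C_aa, C_bb). Second derivatives: C_aa(3)=2; C_bb(-3)=-56, C_bb(-1)=40, C_bb(4)=-140.
Local minima occur where both diagonal entries positive: (3, -1). Count: 1.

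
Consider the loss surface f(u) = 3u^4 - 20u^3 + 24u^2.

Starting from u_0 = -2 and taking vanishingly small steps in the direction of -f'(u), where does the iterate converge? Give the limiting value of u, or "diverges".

0

f'(u) = 12u(u - 4)(u - 1), so f'(-2) = -432.
Gradient descent moves in the -f' direction, i.e. u is increasing.
The nearest critical point in that direction is u = 0, where f'' = 48 > 0 (a local minimum). The iterate converges there.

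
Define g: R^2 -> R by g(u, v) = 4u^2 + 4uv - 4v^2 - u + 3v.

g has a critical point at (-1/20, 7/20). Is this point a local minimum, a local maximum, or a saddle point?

saddle point

The Hessian of g is constant: H = [[8, 4], [4, -8]].
det(H) = 8·(-8) − 4² = -80.
Since det(H) < 0, H is indefinite and the critical point is a saddle point.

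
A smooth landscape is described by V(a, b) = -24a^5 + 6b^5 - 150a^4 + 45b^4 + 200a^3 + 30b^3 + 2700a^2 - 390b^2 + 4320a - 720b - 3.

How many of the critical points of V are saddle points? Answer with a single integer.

V separates as a function of a plus a function of b, so ∇V=0 decouples.
∂V/∂a = -120(a - 3)(a + 1)(a + 3)(a + 4) = 0 at a ∈ {-4, -3, -1, 3}; ∂V/∂b = 30(b - 2)(b + 1)(b + 3)(b + 4) = 0 at b ∈ {-4, -3, -1, 2}.
The Hessian is diagonal: diag(V_aa, V_bb). Second derivatives: V_aa(-4)=2520, V_aa(-3)=-1440, V_aa(-1)=2880, V_aa(3)=-20160; V_bb(-4)=-540, V_bb(-3)=300, V_bb(-1)=-540, V_bb(2)=2700.
Saddle points occur where the two diagonal entries have opposite signs: (-4, -4), (-4, -1), (-3, -3), (-3, 2), (-1, -4), (-1, -1), (3, -3), (3, 2). Count: 8.

8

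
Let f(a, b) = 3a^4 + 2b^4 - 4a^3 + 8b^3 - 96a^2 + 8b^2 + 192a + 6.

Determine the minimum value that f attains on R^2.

f(a,b) separates as P(a) + Q(b) + 6, so its minimum is min P + min Q + 6.
P'(a) = 12(a - 4)(a - 1)(a + 4) vanishes at a ∈ {-4, 1, 4}; Q'(b) = 8b(b + 1)(b + 2) vanishes at b ∈ {-2, -1, 0}.
Local minima of P (where P''>0): P(-4)=-1280, P(4)=-256. Local minima of Q: Q(-2)=0, Q(0)=0.
So the global minimum of f is P(-4) + Q(-2) + 6 = -1280 + 0 + 6 = -1274, attained at (-4, -2).

-1274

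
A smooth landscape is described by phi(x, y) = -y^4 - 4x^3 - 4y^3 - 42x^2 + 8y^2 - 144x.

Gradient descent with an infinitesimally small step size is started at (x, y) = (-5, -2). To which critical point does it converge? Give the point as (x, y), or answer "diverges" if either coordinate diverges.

(-4, 0)

phi is separable, so gradient descent decouples: x follows -∂phi/∂x, y follows -∂phi/∂y.
∂phi/∂x = -12(x + 3)(x + 4); at x=-5 this is -24, so x increases.
∂phi/∂y = -4y(y - 1)(y + 4); at y=-2 this is -48, so y increases.
x converges to its nearest critical value -4 (a local min of the x-part); y converges to 0. The iterate converges to (-4, 0).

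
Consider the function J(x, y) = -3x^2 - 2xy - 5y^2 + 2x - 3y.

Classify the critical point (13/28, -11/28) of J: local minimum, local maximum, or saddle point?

local maximum

The Hessian of J is constant: H = [[-6, -2], [-2, -10]].
det(H) = (-6)·(-10) − (-2)² = 56.
det(H) > 0 and tr(H) = -16 < 0, so H is negative definite and the point is a local maximum.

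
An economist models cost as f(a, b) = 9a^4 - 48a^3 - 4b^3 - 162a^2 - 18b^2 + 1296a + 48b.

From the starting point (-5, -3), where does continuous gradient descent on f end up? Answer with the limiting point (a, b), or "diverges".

(-3, -4)

f is separable, so gradient descent decouples: a follows -∂f/∂a, b follows -∂f/∂b.
∂f/∂a = 36(a - 4)(a - 3)(a + 3); at a=-5 this is -5184, so a increases.
∂f/∂b = -12(b - 1)(b + 4); at b=-3 this is 48, so b decreases.
a converges to its nearest critical value -3 (a local min of the a-part); b converges to -4. The iterate converges to (-3, -4).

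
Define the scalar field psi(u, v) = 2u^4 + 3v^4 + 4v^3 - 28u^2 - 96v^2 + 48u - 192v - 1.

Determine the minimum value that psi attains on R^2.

-1515

psi(u,v) separates as P(u) + Q(v) − 1, so its minimum is min P + min Q − 1.
P'(u) = 8(u - 2)(u - 1)(u + 3) vanishes at u ∈ {-3, 1, 2}; Q'(v) = 12(v - 4)(v + 1)(v + 4) vanishes at v ∈ {-4, -1, 4}.
Local minima of P (where P''>0): P(-3)=-234, P(2)=16. Local minima of Q: Q(-4)=-256, Q(4)=-1280.
So the global minimum of psi is P(-3) + Q(4) − 1 = -234 − 1280 − 1 = -1515, attained at (-3, 4).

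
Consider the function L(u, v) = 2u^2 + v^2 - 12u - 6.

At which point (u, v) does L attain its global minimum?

(3, 0)

L(u,v) separates as P(u) + Q(v) − 6, so its minimum is min P + min Q − 6.
P'(u) = 4u - 12 vanishes at u ∈ {3}; Q'(v) = 2v vanishes at v ∈ {0}.
Local minima of P (where P''>0): P(3)=-18. Local minima of Q: Q(0)=0.
So the global minimum of L is P(3) + Q(0) − 6 = -18 + 0 − 6 = -24, attained at (3, 0).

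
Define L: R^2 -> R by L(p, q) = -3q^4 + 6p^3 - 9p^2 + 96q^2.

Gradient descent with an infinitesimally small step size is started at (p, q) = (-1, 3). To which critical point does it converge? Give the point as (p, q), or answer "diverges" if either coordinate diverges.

diverges

L is separable, so gradient descent decouples: p follows -∂L/∂p, q follows -∂L/∂q.
∂L/∂p = 18p(p - 1); at p=-1 this is 36, so p decreases.
∂L/∂q = -12q(q - 4)(q + 4); at q=3 this is 252, so q decreases.
The p-coordinate has no critical point in that direction and runs off to infinity.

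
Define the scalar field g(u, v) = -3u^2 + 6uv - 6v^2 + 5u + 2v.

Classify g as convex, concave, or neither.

concave

g is quadratic, so its Hessian is the constant matrix H = [[-6, 6], [6, -12]].
det(H) = 36, tr(H) = -18.
det(H) > 0 and tr(H) < 0, so H is negative definite everywhere: concave.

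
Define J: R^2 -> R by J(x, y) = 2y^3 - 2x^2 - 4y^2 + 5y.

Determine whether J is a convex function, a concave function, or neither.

neither

The term 2y^3 is cubic, so the Hessian is not constant.
∂²J/∂y² = 12y - 8, which takes both signs as y varies (negative for sufficiently negative y). A diagonal entry of the Hessian changing sign means the Hessian is neither positive- nor negative-semidefinite on all of R^2.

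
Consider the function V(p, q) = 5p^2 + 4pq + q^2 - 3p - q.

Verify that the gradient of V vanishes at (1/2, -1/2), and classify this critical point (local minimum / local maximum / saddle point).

∇V = (10p + 4q - 3, 4p + 2q - 1); substituting (1/2, -1/2) gives ∇V = (0, 0), so (1/2, -1/2) is indeed a critical point.
The Hessian of V is constant: H = [[10, 4], [4, 2]].
det(H) = 10·2 − 4² = 4.
det(H) > 0 and tr(H) = 12 > 0, so H is positive definite and the point is a local minimum.

local minimum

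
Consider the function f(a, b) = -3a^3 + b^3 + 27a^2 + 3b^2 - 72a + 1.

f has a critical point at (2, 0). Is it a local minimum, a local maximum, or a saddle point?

The mixed partial ∂²f/∂a∂b is 0, so the Hessian at any point is diag(f_aa, f_bb) = diag(18(-a + 3), 6(b + 1)).
At (2, 0): H = diag(18, 6).
Both eigenvalues are positive, so H is positive definite: a local minimum.

local minimum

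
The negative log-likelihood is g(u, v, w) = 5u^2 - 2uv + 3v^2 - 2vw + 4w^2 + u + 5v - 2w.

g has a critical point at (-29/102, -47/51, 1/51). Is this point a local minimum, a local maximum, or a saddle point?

The Hessian is constant: H = [[10, -2, 0], [-2, 6, -2], [0, -2, 8]].
Leading principal minors: Δ₁ = 10, Δ₂ = 56, Δ₃ = 408.
All leading minors are positive, so H is positive definite: a local minimum.

local minimum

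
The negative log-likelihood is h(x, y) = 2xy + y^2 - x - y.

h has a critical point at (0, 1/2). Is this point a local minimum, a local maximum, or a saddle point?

The Hessian of h is constant: H = [[0, 2], [2, 2]].
det(H) = 0·2 − 2² = -4.
Since det(H) < 0, H is indefinite and the critical point is a saddle point.

saddle point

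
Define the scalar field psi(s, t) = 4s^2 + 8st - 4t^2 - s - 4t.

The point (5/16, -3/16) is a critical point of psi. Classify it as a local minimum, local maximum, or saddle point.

The Hessian of psi is constant: H = [[8, 8], [8, -8]].
det(H) = 8·(-8) − 8² = -128.
Since det(H) < 0, H is indefinite and the critical point is a saddle point.

saddle point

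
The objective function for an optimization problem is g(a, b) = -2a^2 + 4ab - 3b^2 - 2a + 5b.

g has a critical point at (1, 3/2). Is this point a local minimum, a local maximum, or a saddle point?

The Hessian of g is constant: H = [[-4, 4], [4, -6]].
det(H) = (-4)·(-6) − 4² = 8.
det(H) > 0 and tr(H) = -10 < 0, so H is negative definite and the point is a local maximum.

local maximum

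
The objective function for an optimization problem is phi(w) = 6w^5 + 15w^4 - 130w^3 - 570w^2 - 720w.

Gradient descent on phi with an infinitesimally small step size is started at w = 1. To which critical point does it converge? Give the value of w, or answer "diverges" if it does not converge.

phi'(w) = 30(w - 4)(w + 1)(w + 2)(w + 3), so phi'(1) = -2160.
Gradient descent moves in the -phi' direction, i.e. w is increasing.
The nearest critical point in that direction is w = 4, where phi'' = 6300 > 0 (a local minimum). The iterate converges there.

4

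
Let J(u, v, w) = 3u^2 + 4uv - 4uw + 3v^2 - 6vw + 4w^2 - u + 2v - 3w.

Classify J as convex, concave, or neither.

J is quadratic, so its Hessian is the constant matrix H = [[6, 4, -4], [4, 6, -6], [-4, -6, 8]].
Leading principal minors: 6, 20, 40.
All positive ⇒ H ≻ 0 ⇒ convex.

convex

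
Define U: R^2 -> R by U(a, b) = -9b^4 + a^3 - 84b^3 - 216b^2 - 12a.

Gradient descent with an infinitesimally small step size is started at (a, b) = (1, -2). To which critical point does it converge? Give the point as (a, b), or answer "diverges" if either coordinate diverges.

U is separable, so gradient descent decouples: a follows -∂U/∂a, b follows -∂U/∂b.
∂U/∂a = 3(a - 2)(a + 2); at a=1 this is -9, so a increases.
∂U/∂b = -36b(b + 3)(b + 4); at b=-2 this is 144, so b decreases.
a converges to its nearest critical value 2 (a local min of the a-part); b converges to -3. The iterate converges to (2, -3).

(2, -3)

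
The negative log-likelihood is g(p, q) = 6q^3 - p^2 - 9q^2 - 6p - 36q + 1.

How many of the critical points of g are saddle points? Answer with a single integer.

1

g separates as a function of p plus a function of q, so ∇g=0 decouples.
∂g/∂p = -2(p + 3) = 0 at p ∈ {-3}; ∂g/∂q = 18(q - 2)(q + 1) = 0 at q ∈ {-1, 2}.
The Hessian is diagonal: diag(g_pp, g_qq). Second derivatives: g_pp(-3)=-2; g_qq(-1)=-54, g_qq(2)=54.
Saddle points occur where the two diagonal entries have opposite signs: (-3, 2). Count: 1.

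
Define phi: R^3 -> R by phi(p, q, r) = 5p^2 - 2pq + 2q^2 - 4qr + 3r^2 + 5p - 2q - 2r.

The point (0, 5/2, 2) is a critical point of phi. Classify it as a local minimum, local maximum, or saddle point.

The Hessian is constant: H = [[10, -2, 0], [-2, 4, -4], [0, -4, 6]].
Leading principal minors: Δ₁ = 10, Δ₂ = 36, Δ₃ = 56.
All leading minors are positive, so H is positive definite: a local minimum.

local minimum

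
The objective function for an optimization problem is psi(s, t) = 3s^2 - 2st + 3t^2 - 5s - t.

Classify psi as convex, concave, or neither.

psi is quadratic, so its Hessian is the constant matrix H = [[6, -2], [-2, 6]].
det(H) = 32, tr(H) = 12.
det(H) > 0 and tr(H) > 0, so H is positive definite everywhere: convex.

convex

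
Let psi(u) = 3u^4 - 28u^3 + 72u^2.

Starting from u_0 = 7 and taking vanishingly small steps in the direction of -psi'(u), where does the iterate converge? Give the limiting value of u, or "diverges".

psi'(u) = 12u(u - 4)(u - 3), so psi'(7) = 1008.
Gradient descent moves in the -psi' direction, i.e. u is decreasing.
The nearest critical point in that direction is u = 4, where psi'' = 48 > 0 (a local minimum). The iterate converges there.

4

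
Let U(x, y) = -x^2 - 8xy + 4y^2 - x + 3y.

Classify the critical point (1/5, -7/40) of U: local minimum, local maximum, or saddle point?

The Hessian of U is constant: H = [[-2, -8], [-8, 8]].
det(H) = (-2)·8 − (-8)² = -80.
Since det(H) < 0, H is indefinite and the critical point is a saddle point.

saddle point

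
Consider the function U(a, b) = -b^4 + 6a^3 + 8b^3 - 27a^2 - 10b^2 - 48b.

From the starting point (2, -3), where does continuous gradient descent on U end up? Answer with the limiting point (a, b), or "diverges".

U is separable, so gradient descent decouples: a follows -∂U/∂a, b follows -∂U/∂b.
∂U/∂a = 18a(a - 3); at a=2 this is -36, so a increases.
∂U/∂b = -4(b - 4)(b - 3)(b + 1); at b=-3 this is 336, so b decreases.
The b-coordinate has no critical point in that direction and runs off to infinity.

diverges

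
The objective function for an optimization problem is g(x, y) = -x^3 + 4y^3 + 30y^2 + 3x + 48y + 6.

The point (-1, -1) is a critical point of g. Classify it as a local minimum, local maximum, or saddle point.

The mixed partial ∂²g/∂x∂y is 0, so the Hessian at any point is diag(g_xx, g_yy) = diag(-6x, 12(2y + 5)).
At (-1, -1): H = diag(6, 36).
Both eigenvalues are positive, so H is positive definite: a local minimum.

local minimum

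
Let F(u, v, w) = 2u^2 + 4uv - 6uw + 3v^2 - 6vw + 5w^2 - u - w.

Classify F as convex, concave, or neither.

convex

F is quadratic, so its Hessian is the constant matrix H = [[4, 4, -6], [4, 6, -6], [-6, -6, 10]].
Leading principal minors: 4, 8, 8.
All positive ⇒ H ≻ 0 ⇒ convex.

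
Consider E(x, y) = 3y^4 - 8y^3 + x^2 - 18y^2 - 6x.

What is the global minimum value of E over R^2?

-144

E(x,y) separates as P(x) + Q(y), so its minimum is min P + min Q.
P'(x) = 2x - 6 vanishes at x ∈ {3}; Q'(y) = 12y(y - 3)(y + 1) vanishes at y ∈ {-1, 0, 3}.
Local minima of P (where P''>0): P(3)=-9. Local minima of Q: Q(-1)=-7, Q(3)=-135.
So the global minimum of E is P(3) + Q(3) = -9 − 135 = -144, attained at (3, 3).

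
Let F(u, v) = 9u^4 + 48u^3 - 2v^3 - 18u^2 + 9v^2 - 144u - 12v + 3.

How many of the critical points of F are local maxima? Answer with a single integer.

F separates as a function of u plus a function of v, so ∇F=0 decouples.
∂F/∂u = 36(u - 1)(u + 1)(u + 4) = 0 at u ∈ {-4, -1, 1}; ∂F/∂v = -6(v - 2)(v - 1) = 0 at v ∈ {1, 2}.
The Hessian is diagonal: diag(F_uu, F_vv). Second derivatives: F_uu(-4)=540, F_uu(-1)=-216, F_uu(1)=360; F_vv(1)=6, F_vv(2)=-6.
Local maxima occur where both diagonal entries negative: (-1, 2). Count: 1.

1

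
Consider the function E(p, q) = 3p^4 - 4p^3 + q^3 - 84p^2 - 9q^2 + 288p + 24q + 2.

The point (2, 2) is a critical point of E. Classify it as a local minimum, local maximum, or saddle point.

local maximum

The mixed partial ∂²E/∂p∂q is 0, so the Hessian at any point is diag(E_pp, E_qq) = diag(12(3p^2 - 2p - 14), 6(q - 3)).
At (2, 2): H = diag(-72, -6).
Both eigenvalues are negative, so H is negative definite: a local maximum.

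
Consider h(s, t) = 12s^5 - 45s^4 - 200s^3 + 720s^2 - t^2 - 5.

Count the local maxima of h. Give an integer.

h separates as a function of s plus a function of t, so ∇h=0 decouples.
∂h/∂s = 60s(s - 4)(s - 2)(s + 3) = 0 at s ∈ {-3, 0, 2, 4}; ∂h/∂t = -2t = 0 at t ∈ {0}.
The Hessian is diagonal: diag(h_ss, h_tt). Second derivatives: h_ss(-3)=-6300, h_ss(0)=1440, h_ss(2)=-1200, h_ss(4)=3360; h_tt(0)=-2.
Local maxima occur where both diagonal entries negative: (-3, 0), (2, 0). Count: 2.

2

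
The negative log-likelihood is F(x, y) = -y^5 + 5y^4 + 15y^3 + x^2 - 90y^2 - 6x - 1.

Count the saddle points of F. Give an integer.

2

F separates as a function of x plus a function of y, so ∇F=0 decouples.
∂F/∂x = 2(x - 3) = 0 at x ∈ {3}; ∂F/∂y = -5y(y - 4)(y - 3)(y + 3) = 0 at y ∈ {-3, 0, 3, 4}.
The Hessian is diagonal: diag(F_xx, F_yy). Second derivatives: F_xx(3)=2; F_yy(-3)=630, F_yy(0)=-180, F_yy(3)=90, F_yy(4)=-140.
Saddle points occur where the two diagonal entries have opposite signs: (3, 0), (3, 4). Count: 2.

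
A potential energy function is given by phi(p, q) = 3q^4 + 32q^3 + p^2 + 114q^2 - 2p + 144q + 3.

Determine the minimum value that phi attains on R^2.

phi(p,q) separates as A(p) + B(q) + 3, so its minimum is min A + min B + 3.
A'(p) = 2p - 2 vanishes at p ∈ {1}; B'(q) = 12(q + 1)(q + 3)(q + 4) vanishes at q ∈ {-4, -3, -1}.
Local minima of A (where A''>0): A(1)=-1. Local minima of B: B(-4)=-32, B(-1)=-59.
So the global minimum of phi is A(1) + B(-1) + 3 = -1 − 59 + 3 = -57, attained at (1, -1).

-57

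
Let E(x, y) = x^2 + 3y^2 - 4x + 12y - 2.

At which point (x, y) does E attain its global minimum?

E(x,y) separates as P(x) + Q(y) − 2, so its minimum is min P + min Q − 2.
P'(x) = 2x - 4 vanishes at x ∈ {2}; Q'(y) = 6y + 12 vanishes at y ∈ {-2}.
Local minima of P (where P''>0): P(2)=-4. Local minima of Q: Q(-2)=-12.
So the global minimum of E is P(2) + Q(-2) − 2 = -4 − 12 − 2 = -18, attained at (2, -2).

(2, -2)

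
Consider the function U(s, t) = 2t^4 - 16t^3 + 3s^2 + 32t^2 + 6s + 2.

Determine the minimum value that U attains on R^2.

-1

U(s,t) separates as P(s) + Q(t) + 2, so its minimum is min P + min Q + 2.
P'(s) = 6s + 6 vanishes at s ∈ {-1}; Q'(t) = 8t(t - 4)(t - 2) vanishes at t ∈ {0, 2, 4}.
Local minima of P (where P''>0): P(-1)=-3. Local minima of Q: Q(0)=0, Q(4)=0.
So the global minimum of U is P(-1) + Q(0) + 2 = -3 + 0 + 2 = -1, attained at (-1, 0).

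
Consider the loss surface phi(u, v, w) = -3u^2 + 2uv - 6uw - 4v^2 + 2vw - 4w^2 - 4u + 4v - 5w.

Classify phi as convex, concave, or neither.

phi is quadratic, so its Hessian is the constant matrix H = [[-6, 2, -6], [2, -8, 2], [-6, 2, -8]].
Leading principal minors: -6, 44, -88.
Signs alternate −, +, − ⇒ H ≺ 0 ⇒ concave.

concave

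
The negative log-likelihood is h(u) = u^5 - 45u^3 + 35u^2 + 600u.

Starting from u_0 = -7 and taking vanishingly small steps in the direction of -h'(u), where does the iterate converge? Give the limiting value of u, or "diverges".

h'(u) = 5(u - 4)(u - 3)(u + 2)(u + 5), so h'(-7) = 5500.
Gradient descent moves in the -h' direction, i.e. u is decreasing.
There is no critical point below u=-7, and h' keeps the same sign, so the iterate runs off to −∞.

diverges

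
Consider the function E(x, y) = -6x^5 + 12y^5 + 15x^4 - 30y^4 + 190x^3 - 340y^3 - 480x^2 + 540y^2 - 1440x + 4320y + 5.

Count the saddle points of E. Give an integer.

8

E separates as a function of x plus a function of y, so ∇E=0 decouples.
∂E/∂x = -30(x - 4)(x - 3)(x + 1)(x + 4) = 0 at x ∈ {-4, -1, 3, 4}; ∂E/∂y = 60(y - 4)(y - 3)(y + 2)(y + 3) = 0 at y ∈ {-3, -2, 3, 4}.
The Hessian is diagonal: diag(E_xx, E_yy). Second derivatives: E_xx(-4)=5040, E_xx(-1)=-1800, E_xx(3)=840, E_xx(4)=-1200; E_yy(-3)=-2520, E_yy(-2)=1800, E_yy(3)=-1800, E_yy(4)=2520.
Saddle points occur where the two diagonal entries have opposite signs: (-4, -3), (-4, 3), (-1, -2), (-1, 4), (3, -3), (3, 3), (4, -2), (4, 4). Count: 8.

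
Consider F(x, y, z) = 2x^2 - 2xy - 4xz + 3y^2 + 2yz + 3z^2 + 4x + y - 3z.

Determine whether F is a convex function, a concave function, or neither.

F is quadratic, so its Hessian is the constant matrix H = [[4, -2, -4], [-2, 6, 2], [-4, 2, 6]].
Leading principal minors: 4, 20, 40.
All positive ⇒ H ≻ 0 ⇒ convex.

convex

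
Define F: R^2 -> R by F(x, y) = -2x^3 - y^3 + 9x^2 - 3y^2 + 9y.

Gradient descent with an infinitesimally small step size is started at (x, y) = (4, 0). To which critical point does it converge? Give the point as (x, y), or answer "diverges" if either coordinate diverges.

diverges

F is separable, so gradient descent decouples: x follows -∂F/∂x, y follows -∂F/∂y.
∂F/∂x = -6x(x - 3); at x=4 this is -24, so x increases.
∂F/∂y = -3(y - 1)(y + 3); at y=0 this is 9, so y decreases.
The x-coordinate has no critical point in that direction and runs off to infinity.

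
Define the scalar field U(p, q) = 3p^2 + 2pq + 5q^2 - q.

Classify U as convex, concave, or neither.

convex

U is quadratic, so its Hessian is the constant matrix H = [[6, 2], [2, 10]].
det(H) = 56, tr(H) = 16.
det(H) > 0 and tr(H) > 0, so H is positive definite everywhere: convex.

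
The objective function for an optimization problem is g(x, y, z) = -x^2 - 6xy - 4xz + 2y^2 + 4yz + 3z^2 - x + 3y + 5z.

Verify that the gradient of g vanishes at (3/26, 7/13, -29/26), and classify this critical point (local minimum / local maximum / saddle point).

∇g = (-2x - 6y - 4z - 1, -6x + 4y + 4z + 3, -4x + 4y + 6z + 5); substituting (3/26, 7/13, -29/26) gives ∇g = (0, 0, 0), so (3/26, 7/13, -29/26) is indeed a critical point.
The Hessian is constant: H = [[-2, -6, -4], [-6, 4, 4], [-4, 4, 6]].
Leading principal minors: Δ₁ = -2, Δ₂ = -44, Δ₃ = -104.
The minors fit neither the all-positive nor the alternating-sign pattern, so H is indefinite: a saddle point.

saddle point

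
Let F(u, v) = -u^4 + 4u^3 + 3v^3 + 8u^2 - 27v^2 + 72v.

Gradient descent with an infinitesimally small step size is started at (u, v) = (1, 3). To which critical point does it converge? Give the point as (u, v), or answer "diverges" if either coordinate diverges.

F is separable, so gradient descent decouples: u follows -∂F/∂u, v follows -∂F/∂v.
∂F/∂u = -4u(u - 4)(u + 1); at u=1 this is 24, so u decreases.
∂F/∂v = 9(v - 4)(v - 2); at v=3 this is -9, so v increases.
u converges to its nearest critical value 0 (a local min of the u-part); v converges to 4. The iterate converges to (0, 4).

(0, 4)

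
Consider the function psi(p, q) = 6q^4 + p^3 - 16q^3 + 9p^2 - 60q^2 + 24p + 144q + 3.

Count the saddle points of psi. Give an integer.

3

psi separates as a function of p plus a function of q, so ∇psi=0 decouples.
∂psi/∂p = 3(p + 2)(p + 4) = 0 at p ∈ {-4, -2}; ∂psi/∂q = 24(q - 3)(q - 1)(q + 2) = 0 at q ∈ {-2, 1, 3}.
The Hessian is diagonal: diag(psi_pp, psi_qq). Second derivatives: psi_pp(-4)=-6, psi_pp(-2)=6; psi_qq(-2)=360, psi_qq(1)=-144, psi_qq(3)=240.
Saddle points occur where the two diagonal entries have opposite signs: (-4, -2), (-4, 3), (-2, 1). Count: 3.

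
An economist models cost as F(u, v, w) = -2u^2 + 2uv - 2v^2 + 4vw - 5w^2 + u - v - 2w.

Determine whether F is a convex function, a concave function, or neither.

F is quadratic, so its Hessian is the constant matrix H = [[-4, 2, 0], [2, -4, 4], [0, 4, -10]].
Leading principal minors: -4, 12, -56.
Signs alternate −, +, − ⇒ H ≺ 0 ⇒ concave.

concave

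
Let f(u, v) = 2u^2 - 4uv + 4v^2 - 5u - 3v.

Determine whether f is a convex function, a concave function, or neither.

convex

f is quadratic, so its Hessian is the constant matrix H = [[4, -4], [-4, 8]].
det(H) = 16, tr(H) = 12.
det(H) > 0 and tr(H) > 0, so H is positive definite everywhere: convex.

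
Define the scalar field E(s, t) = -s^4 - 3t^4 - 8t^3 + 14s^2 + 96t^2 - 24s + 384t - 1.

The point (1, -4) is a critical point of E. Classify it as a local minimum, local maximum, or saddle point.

The mixed partial ∂²E/∂s∂t is 0, so the Hessian at any point is diag(E_ss, E_tt) = diag(4(-3s^2 + 7), 12(-3t^2 - 4t + 16)).
At (1, -4): H = diag(16, -192).
The eigenvalues have opposite signs, so H is indefinite: a saddle point.

saddle point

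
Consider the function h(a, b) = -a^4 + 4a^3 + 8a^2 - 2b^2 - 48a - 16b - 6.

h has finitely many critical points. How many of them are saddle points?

1

h separates as a function of a plus a function of b, so ∇h=0 decouples.
∂h/∂a = -4(a - 3)(a - 2)(a + 2) = 0 at a ∈ {-2, 2, 3}; ∂h/∂b = -4(b + 4) = 0 at b ∈ {-4}.
The Hessian is diagonal: diag(h_aa, h_bb). Second derivatives: h_aa(-2)=-80, h_aa(2)=16, h_aa(3)=-20; h_bb(-4)=-4.
Saddle points occur where the two diagonal entries have opposite signs: (2, -4). Count: 1.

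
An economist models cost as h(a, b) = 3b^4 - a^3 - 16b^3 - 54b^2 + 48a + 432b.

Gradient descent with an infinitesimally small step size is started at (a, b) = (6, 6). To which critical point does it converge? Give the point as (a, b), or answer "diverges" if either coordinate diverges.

h is separable, so gradient descent decouples: a follows -∂h/∂a, b follows -∂h/∂b.
∂h/∂a = -3(a - 4)(a + 4); at a=6 this is -60, so a increases.
∂h/∂b = 12(b - 4)(b - 3)(b + 3); at b=6 this is 648, so b decreases.
The a-coordinate has no critical point in that direction and runs off to infinity.

diverges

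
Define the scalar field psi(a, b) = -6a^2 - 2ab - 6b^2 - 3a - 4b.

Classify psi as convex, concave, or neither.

psi is quadratic, so its Hessian is the constant matrix H = [[-12, -2], [-2, -12]].
det(H) = 140, tr(H) = -24.
det(H) > 0 and tr(H) < 0, so H is negative definite everywhere: concave.

concave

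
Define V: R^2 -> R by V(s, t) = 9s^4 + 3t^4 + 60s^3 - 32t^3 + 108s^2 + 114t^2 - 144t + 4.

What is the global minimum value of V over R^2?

V(s,t) separates as P(s) + Q(t) + 4, so its minimum is min P + min Q + 4.
P'(s) = 36s(s + 2)(s + 3) vanishes at s ∈ {-3, -2, 0}; Q'(t) = 12(t - 4)(t - 3)(t - 1) vanishes at t ∈ {1, 3, 4}.
Local minima of P (where P''>0): P(-3)=81, P(0)=0. Local minima of Q: Q(1)=-59, Q(4)=-32.
So the global minimum of V is P(0) + Q(1) + 4 = 0 − 59 + 4 = -55, attained at (0, 1).

-55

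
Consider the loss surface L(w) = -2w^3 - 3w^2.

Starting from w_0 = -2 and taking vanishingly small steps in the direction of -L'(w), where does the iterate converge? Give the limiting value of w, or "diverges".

-1

L'(w) = -6w(w + 1), so L'(-2) = -12.
Gradient descent moves in the -L' direction, i.e. w is increasing.
The nearest critical point in that direction is w = -1, where L'' = 6 > 0 (a local minimum). The iterate converges there.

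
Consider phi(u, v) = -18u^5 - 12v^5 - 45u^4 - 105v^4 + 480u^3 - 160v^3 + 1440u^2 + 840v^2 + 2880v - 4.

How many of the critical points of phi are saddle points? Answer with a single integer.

phi separates as a function of u plus a function of v, so ∇phi=0 decouples.
∂phi/∂u = -90u(u - 4)(u + 2)(u + 4) = 0 at u ∈ {-4, -2, 0, 4}; ∂phi/∂v = -60(v - 2)(v + 2)(v + 3)(v + 4) = 0 at v ∈ {-4, -3, -2, 2}.
The Hessian is diagonal: diag(phi_uu, phi_vv). Second derivatives: phi_uu(-4)=5760, phi_uu(-2)=-2160, phi_uu(0)=2880, phi_uu(4)=-17280; phi_vv(-4)=720, phi_vv(-3)=-300, phi_vv(-2)=480, phi_vv(2)=-7200.
Saddle points occur where the two diagonal entries have opposite signs: (-4, -3), (-4, 2), (-2, -4), (-2, -2), (0, -3), (0, 2), (4, -4), (4, -2). Count: 8.

8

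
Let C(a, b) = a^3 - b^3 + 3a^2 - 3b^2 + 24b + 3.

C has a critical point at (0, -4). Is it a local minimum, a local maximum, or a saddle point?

The mixed partial ∂²C/∂a∂b is 0, so the Hessian at any point is diag(C_aa, C_bb) = diag(6(a + 1), -6(b + 1)).
At (0, -4): H = diag(6, 18).
Both eigenvalues are positive, so H is positive definite: a local minimum.

local minimum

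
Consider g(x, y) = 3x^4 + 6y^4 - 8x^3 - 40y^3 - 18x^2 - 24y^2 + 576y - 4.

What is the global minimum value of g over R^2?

-971

g(x,y) separates as P(x) + Q(y) − 4, so its minimum is min P + min Q − 4.
P'(x) = 12x(x - 3)(x + 1) vanishes at x ∈ {-1, 0, 3}; Q'(y) = 24(y - 4)(y - 3)(y + 2) vanishes at y ∈ {-2, 3, 4}.
Local minima of P (where P''>0): P(-1)=-7, P(3)=-135. Local minima of Q: Q(-2)=-832, Q(4)=896.
So the global minimum of g is P(3) + Q(-2) − 4 = -135 − 832 − 4 = -971, attained at (3, -2).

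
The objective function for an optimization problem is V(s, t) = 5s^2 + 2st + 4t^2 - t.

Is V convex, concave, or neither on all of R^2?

convex

V is quadratic, so its Hessian is the constant matrix H = [[10, 2], [2, 8]].
det(H) = 76, tr(H) = 18.
det(H) > 0 and tr(H) > 0, so H is positive definite everywhere: convex.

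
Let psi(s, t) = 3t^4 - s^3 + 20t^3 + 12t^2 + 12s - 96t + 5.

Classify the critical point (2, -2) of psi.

local maximum

The mixed partial ∂²psi/∂s∂t is 0, so the Hessian at any point is diag(psi_ss, psi_tt) = diag(-6s, 12(3t^2 + 10t + 2)).
At (2, -2): H = diag(-12, -72).
Both eigenvalues are negative, so H is negative definite: a local maximum.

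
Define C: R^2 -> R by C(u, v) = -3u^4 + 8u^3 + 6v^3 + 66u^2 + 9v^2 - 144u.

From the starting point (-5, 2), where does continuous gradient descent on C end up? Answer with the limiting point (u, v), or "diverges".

C is separable, so gradient descent decouples: u follows -∂C/∂u, v follows -∂C/∂v.
∂C/∂u = -12(u - 4)(u - 1)(u + 3); at u=-5 this is 1296, so u decreases.
∂C/∂v = 18v(v + 1); at v=2 this is 108, so v decreases.
The u-coordinate has no critical point in that direction and runs off to infinity.

diverges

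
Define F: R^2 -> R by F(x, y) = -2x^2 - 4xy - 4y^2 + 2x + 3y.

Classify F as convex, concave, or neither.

F is quadratic, so its Hessian is the constant matrix H = [[-4, -4], [-4, -8]].
det(H) = 16, tr(H) = -12.
det(H) > 0 and tr(H) < 0, so H is negative definite everywhere: concave.

concave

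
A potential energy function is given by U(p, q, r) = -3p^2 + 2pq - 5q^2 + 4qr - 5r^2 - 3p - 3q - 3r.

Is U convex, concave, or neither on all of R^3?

U is quadratic, so its Hessian is the constant matrix H = [[-6, 2, 0], [2, -10, 4], [0, 4, -10]].
Leading principal minors: -6, 56, -464.
Signs alternate −, +, − ⇒ H ≺ 0 ⇒ concave.

concave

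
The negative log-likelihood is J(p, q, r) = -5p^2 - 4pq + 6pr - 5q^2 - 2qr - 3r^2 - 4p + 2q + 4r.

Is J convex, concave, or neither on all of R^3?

concave

J is quadratic, so its Hessian is the constant matrix H = [[-10, -4, 6], [-4, -10, -2], [6, -2, -6]].
Leading principal minors: -10, 84, -8.
Signs alternate −, +, − ⇒ H ≺ 0 ⇒ concave.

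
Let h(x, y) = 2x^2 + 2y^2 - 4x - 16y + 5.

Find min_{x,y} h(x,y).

-29

h(x,y) separates as P(x) + Q(y) + 5, so its minimum is min P + min Q + 5.
P'(x) = 4x - 4 vanishes at x ∈ {1}; Q'(y) = 4y - 16 vanishes at y ∈ {4}.
Local minima of P (where P''>0): P(1)=-2. Local minima of Q: Q(4)=-32.
So the global minimum of h is P(1) + Q(4) + 5 = -2 − 32 + 5 = -29, attained at (1, 4).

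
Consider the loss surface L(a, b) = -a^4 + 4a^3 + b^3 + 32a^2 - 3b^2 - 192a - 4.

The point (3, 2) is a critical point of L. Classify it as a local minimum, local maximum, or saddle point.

The mixed partial ∂²L/∂a∂b is 0, so the Hessian at any point is diag(L_aa, L_bb) = diag(4(-3a^2 + 6a + 16), 6(b - 1)).
At (3, 2): H = diag(28, 6).
Both eigenvalues are positive, so H is positive definite: a local minimum.

local minimum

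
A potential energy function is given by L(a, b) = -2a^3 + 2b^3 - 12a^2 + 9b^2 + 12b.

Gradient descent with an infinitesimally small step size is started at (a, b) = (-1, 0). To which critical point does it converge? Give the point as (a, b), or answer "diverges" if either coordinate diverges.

L is separable, so gradient descent decouples: a follows -∂L/∂a, b follows -∂L/∂b.
∂L/∂a = -6a(a + 4); at a=-1 this is 18, so a decreases.
∂L/∂b = 6(b + 1)(b + 2); at b=0 this is 12, so b decreases.
a converges to its nearest critical value -4 (a local min of the a-part); b converges to -1. The iterate converges to (-4, -1).

(-4, -1)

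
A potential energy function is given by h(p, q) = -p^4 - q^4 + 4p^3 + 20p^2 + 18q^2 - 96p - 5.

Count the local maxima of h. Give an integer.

h separates as a function of p plus a function of q, so ∇h=0 decouples.
∂h/∂p = -4(p - 4)(p - 2)(p + 3) = 0 at p ∈ {-3, 2, 4}; ∂h/∂q = -4q(q - 3)(q + 3) = 0 at q ∈ {-3, 0, 3}.
The Hessian is diagonal: diag(h_pp, h_qq). Second derivatives: h_pp(-3)=-140, h_pp(2)=40, h_pp(4)=-56; h_qq(-3)=-72, h_qq(0)=36, h_qq(3)=-72.
Local maxima occur where both diagonal entries negative: (-3, -3), (-3, 3), (4, -3), (4, 3). Count: 4.

4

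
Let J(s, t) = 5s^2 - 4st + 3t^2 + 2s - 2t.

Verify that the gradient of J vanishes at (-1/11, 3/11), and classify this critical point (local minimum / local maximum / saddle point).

local minimum

∇J = (10s - 4t + 2, -4s + 6t - 2); substituting (-1/11, 3/11) gives ∇J = (0, 0), so (-1/11, 3/11) is indeed a critical point.
The Hessian of J is constant: H = [[10, -4], [-4, 6]].
det(H) = 10·6 − (-4)² = 44.
det(H) > 0 and tr(H) = 16 > 0, so H is positive definite and the point is a local minimum.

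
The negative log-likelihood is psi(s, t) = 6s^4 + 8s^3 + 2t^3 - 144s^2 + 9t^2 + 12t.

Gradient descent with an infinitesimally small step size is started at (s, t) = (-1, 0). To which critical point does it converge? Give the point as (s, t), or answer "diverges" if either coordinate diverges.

psi is separable, so gradient descent decouples: s follows -∂psi/∂s, t follows -∂psi/∂t.
∂psi/∂s = 24s(s - 3)(s + 4); at s=-1 this is 288, so s decreases.
∂psi/∂t = 6(t + 1)(t + 2); at t=0 this is 12, so t decreases.
s converges to its nearest critical value -4 (a local min of the s-part); t converges to -1. The iterate converges to (-4, -1).

(-4, -1)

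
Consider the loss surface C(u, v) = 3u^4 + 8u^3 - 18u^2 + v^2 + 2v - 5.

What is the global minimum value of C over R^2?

C(u,v) separates as P(u) + Q(v) − 5, so its minimum is min P + min Q − 5.
P'(u) = 12u(u - 1)(u + 3) vanishes at u ∈ {-3, 0, 1}; Q'(v) = 2v + 2 vanishes at v ∈ {-1}.
Local minima of P (where P''>0): P(-3)=-135, P(1)=-7. Local minima of Q: Q(-1)=-1.
So the global minimum of C is P(-3) + Q(-1) − 5 = -135 − 1 − 5 = -141, attained at (-3, -1).

-141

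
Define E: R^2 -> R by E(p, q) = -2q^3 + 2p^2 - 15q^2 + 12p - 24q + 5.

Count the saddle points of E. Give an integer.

E separates as a function of p plus a function of q, so ∇E=0 decouples.
∂E/∂p = 4(p + 3) = 0 at p ∈ {-3}; ∂E/∂q = -6(q + 1)(q + 4) = 0 at q ∈ {-4, -1}.
The Hessian is diagonal: diag(E_pp, E_qq). Second derivatives: E_pp(-3)=4; E_qq(-4)=18, E_qq(-1)=-18.
Saddle points occur where the two diagonal entries have opposite signs: (-3, -1). Count: 1.

1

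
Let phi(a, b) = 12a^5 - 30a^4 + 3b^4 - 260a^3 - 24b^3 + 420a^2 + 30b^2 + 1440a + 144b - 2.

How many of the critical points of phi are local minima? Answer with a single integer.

phi separates as a function of a plus a function of b, so ∇phi=0 decouples.
∂phi/∂a = 60(a - 4)(a - 2)(a + 1)(a + 3) = 0 at a ∈ {-3, -1, 2, 4}; ∂phi/∂b = 12(b - 4)(b - 3)(b + 1) = 0 at b ∈ {-1, 3, 4}.
The Hessian is diagonal: diag(phi_aa, phi_bb). Second derivatives: phi_aa(-3)=-4200, phi_aa(-1)=1800, phi_aa(2)=-1800, phi_aa(4)=4200; phi_bb(-1)=240, phi_bb(3)=-48, phi_bb(4)=60.
Local minima occur where both diagonal entries positive: (-1, -1), (-1, 4), (4, -1), (4, 4). Count: 4.

4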